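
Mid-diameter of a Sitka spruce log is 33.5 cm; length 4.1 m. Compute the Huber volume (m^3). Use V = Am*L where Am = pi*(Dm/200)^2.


Huber: V = Am * L,  Am = pi*(Dm/200)^2
Am = pi*(33.5/200)^2 = 0.088141 m^2
V = 0.088141*4.1 = 0.3614 m^3

0.3614


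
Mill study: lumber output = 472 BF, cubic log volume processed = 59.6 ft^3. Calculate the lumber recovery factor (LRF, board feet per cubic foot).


Formula: LRF = Lumber Output (BF) / Log Input (ft^3)
LRF = 472 BF / 59.6 ft^3
LRF = 7.92 BF/ft^3

7.92


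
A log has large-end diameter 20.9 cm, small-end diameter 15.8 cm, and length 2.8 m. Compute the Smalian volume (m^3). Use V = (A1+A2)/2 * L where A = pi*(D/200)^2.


Smalian: V = (A1 + A2)/2 * L,  A = pi*(D/200)^2
A1 = pi*(20.9/200)^2 = 0.034307 m^2
A2 = pi*(15.8/200)^2 = 0.019607 m^2
V = (0.034307+0.019607)/2*2.8 = 0.0755 m^3

0.0755


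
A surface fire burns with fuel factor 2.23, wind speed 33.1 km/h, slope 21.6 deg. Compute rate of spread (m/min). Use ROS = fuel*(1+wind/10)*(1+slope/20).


Formula: ROS = fuel * (1 + wind/10) * (1 + slope/20)
Wind factor = 1 + 33.1/10 = 4.31
Slope factor = 1 + 21.6/20 = 2.08
ROS = 2.23 * 4.31 * 2.08 = 19.99 m/min

19.99


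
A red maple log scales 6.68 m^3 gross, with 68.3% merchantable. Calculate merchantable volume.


Formula: MV = V_total * (merchantable_pct / 100)
Merchantable fraction = 68.3% / 100 = 0.683
MV = 6.68 m^3 * 0.683 = 4.562 m^3

4.562


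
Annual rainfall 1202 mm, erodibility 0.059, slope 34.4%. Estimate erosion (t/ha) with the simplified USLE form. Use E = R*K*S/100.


Formula: E = R * K * S / 100  (simplified USLE)
R * K = 1202 * 0.059 = 70.918
E = 70.918 * 34.4 / 100 = 24.4 t/ha

24.4


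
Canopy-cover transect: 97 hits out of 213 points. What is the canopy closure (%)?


Formula: Canopy closure = covered points / total points * 100
Closure = 97 / 213 * 100
Closure = 0.4554 * 100 = 45.5%

45.5


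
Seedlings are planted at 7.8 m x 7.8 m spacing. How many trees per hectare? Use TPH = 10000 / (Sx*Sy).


Formula: TPH = 10000 m^2/ha / (spacing_x * spacing_y)
Area per tree = 7.8 m * 7.8 m = 60.84 m^2
TPH = 10000 / 60.84 = 164 trees/ha

164


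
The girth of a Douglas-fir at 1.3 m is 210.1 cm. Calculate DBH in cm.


Formula: DBH = C / pi
DBH = 210.1 / pi
pi = 3.14159...
DBH = 66.9 cm

66.9


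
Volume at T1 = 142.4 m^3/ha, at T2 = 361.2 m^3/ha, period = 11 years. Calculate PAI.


Formula: PAI = (V_T2 - V_T1) / (T2 - T1)
Volume increment = 361.2 - 142.4 = 218.8 m^3/ha
PAI = 218.8 / 11 = 19.89 m^3/ha/year

19.89


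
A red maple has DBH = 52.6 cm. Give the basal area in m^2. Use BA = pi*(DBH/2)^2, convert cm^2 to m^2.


Formula: BA = pi * (DBH/2)^2 / 10000  (cm^2 to m^2)
Radius = DBH/2 = 52.6/2 = 26.3 cm
BA = pi * 26.3^2 / 10000
   = 2173.0082 cm^2 / 10000
   = 0.2173 m^2

0.2173


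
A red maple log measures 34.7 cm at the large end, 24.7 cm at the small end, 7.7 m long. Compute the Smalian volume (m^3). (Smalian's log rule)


Smalian: V = (A1 + A2)/2 * L,  A = pi*(D/200)^2
A1 = pi*(34.7/200)^2 = 0.094569 m^2
A2 = pi*(24.7/200)^2 = 0.047916 m^2
V = (0.094569+0.047916)/2*7.7 = 0.5486 m^3

0.5486


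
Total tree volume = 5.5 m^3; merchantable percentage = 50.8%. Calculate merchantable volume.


Formula: MV = V_total * (merchantable_pct / 100)
Merchantable fraction = 50.8% / 100 = 0.508
MV = 5.5 m^3 * 0.508 = 2.794 m^3

2.794


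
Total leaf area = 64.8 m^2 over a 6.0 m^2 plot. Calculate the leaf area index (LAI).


Formula: LAI = total leaf area / ground area  (dimensionless)
LAI = 64.8 m^2 / 6.0 m^2
LAI = 10.8

10.8


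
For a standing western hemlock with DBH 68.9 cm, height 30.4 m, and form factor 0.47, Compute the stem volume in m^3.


Formula: V = pi * (DBH/200)^2 * H * ff
Radius = DBH/200 = 68.9/200 = 0.3445 m
Radius^2 = 0.3445^2 = 0.11868025 m^2
V = pi * 0.11868025 * 30.4 * 0.47
V = 5.327 m^3

5.327


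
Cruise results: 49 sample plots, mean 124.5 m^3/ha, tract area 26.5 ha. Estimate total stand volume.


Formula: Total Volume = Mean Volume per ha * Total Area
Total Volume = 124.5 m^3/ha * 26.5 ha
Total Volume = 3299 m^3

3299


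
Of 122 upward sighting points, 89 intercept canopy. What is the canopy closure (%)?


Formula: Canopy closure = covered points / total points * 100
Closure = 89 / 122 * 100
Closure = 0.7295 * 100 = 73.0%

73.0


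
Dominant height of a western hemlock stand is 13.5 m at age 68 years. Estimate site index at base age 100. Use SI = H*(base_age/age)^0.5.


Formula: SI = H_dom * (base_age / age)^0.5
Age ratio = 100 / 68 = 1.47059
sqrt(age_ratio) = 1.21268
SI = 13.5 * 1.21268 = 16.4 m

16.4


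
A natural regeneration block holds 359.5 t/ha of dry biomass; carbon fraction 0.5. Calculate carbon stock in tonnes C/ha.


Formula: Carbon Stock = Biomass * Carbon Fraction
C = 359.5 t/ha * 0.5
C = 179.8 t C/ha

179.8


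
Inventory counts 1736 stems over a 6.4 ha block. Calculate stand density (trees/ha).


Formula: Stand Density = N_trees / Area_ha
Density = 1736 trees / 6.4 ha
Density = 271 trees/ha

271


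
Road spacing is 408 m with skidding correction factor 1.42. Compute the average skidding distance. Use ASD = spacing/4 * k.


Formula: ASD = (spacing / 4) * correction
Uncorrected distance = spacing / 4 = 408 / 4 = 102 m
ASD = 102 * 1.42 = 145 m

145


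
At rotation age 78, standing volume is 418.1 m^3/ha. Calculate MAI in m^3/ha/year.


Formula: MAI = Total Volume / Stand Age
MAI = 418.1 m^3/ha / 78 years
MAI = 5.36 m^3/ha/year

5.36


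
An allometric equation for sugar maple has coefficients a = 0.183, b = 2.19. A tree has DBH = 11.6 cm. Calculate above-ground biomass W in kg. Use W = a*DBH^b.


Formula: W = a * DBH^b  (allometric power law)
DBH^b = 11.6^2.19 = 214.3695
W = 0.183 * 214.3695 = 39.2 kg

39.2


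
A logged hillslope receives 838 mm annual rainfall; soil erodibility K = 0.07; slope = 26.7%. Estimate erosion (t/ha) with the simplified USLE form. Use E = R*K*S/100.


Formula: E = R * K * S / 100  (simplified USLE)
R * K = 838 * 0.07 = 58.66
E = 58.66 * 26.7 / 100 = 15.66 t/ha

15.66


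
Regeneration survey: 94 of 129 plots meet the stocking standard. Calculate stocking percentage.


Formula: Stocking % = stocked plots / total plots * 100
Stocking = 94 / 129 * 100
Stocking = 0.7287 * 100 = 72.9%

72.9


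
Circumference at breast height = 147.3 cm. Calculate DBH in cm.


Formula: DBH = C / pi
DBH = 147.3 / pi
pi = 3.14159...
DBH = 46.9 cm

46.9


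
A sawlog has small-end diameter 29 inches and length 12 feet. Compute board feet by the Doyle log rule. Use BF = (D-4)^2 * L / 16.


Doyle: BF = (D - 4)^2 * L / 16
Adjusted diameter = 29 - 4 = 25 in
(D-4)^2 = 25^2 = 625
BF = 625 * 12 / 16 = 469 BF

469


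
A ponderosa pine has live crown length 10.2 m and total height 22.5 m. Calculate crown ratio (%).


Formula: Crown Ratio = (Crown Length / Total Height) * 100
CR = (10.2 m / 22.5 m) * 100
CR = 0.4533 * 100 = 45.3%

45.3


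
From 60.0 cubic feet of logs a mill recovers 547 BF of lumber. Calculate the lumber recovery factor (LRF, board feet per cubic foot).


Formula: LRF = Lumber Output (BF) / Log Input (ft^3)
LRF = 547 BF / 60.0 ft^3
LRF = 9.12 BF/ft^3

9.12


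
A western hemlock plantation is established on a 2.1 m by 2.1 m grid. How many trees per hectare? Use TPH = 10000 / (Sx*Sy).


Formula: TPH = 10000 m^2/ha / (spacing_x * spacing_y)
Area per tree = 2.1 m * 2.1 m = 4.41 m^2
TPH = 10000 / 4.41 = 2268 trees/ha

2268


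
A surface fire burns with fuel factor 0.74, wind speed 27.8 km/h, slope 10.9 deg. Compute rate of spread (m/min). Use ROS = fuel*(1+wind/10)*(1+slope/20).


Formula: ROS = fuel * (1 + wind/10) * (1 + slope/20)
Wind factor = 1 + 27.8/10 = 3.78
Slope factor = 1 + 10.9/20 = 1.545
ROS = 0.74 * 3.78 * 1.545 = 4.32 m/min

4.32


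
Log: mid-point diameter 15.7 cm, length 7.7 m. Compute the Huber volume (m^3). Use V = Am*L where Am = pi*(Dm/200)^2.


Huber: V = Am * L,  Am = pi*(Dm/200)^2
Am = pi*(15.7/200)^2 = 0.019359 m^2
V = 0.019359*7.7 = 0.1491 m^3

0.1491


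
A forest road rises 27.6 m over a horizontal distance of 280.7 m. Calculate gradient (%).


Formula: Gradient = rise / run * 100
Gradient = 27.6 / 280.7 * 100 = 9.8%

9.8


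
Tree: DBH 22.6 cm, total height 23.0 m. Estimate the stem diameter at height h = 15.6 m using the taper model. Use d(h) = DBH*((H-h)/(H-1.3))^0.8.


Taper: d(h) = DBH * ((H - h) / (H - 1.3))^0.8
Numerator = H - h = 23.0 - 15.6 = 7.4 m
Denominator = H - 1.3 = 23.0 - 1.3 = 21.7 m
Ratio = 7.4 / 21.7 = 0.34101
d = 22.6 * 0.34101^0.8 = 9.6 cm

9.6


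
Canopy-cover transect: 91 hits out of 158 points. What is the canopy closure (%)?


Formula: Canopy closure = covered points / total points * 100
Closure = 91 / 158 * 100
Closure = 0.5759 * 100 = 57.6%

57.6


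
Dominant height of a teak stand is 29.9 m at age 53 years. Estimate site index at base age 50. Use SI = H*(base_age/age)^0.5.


Formula: SI = H_dom * (base_age / age)^0.5
Age ratio = 50 / 53 = 0.9434
sqrt(age_ratio) = 0.97129
SI = 29.9 * 0.97129 = 29.0 m

29.0


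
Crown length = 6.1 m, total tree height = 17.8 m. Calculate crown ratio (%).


Formula: Crown Ratio = (Crown Length / Total Height) * 100
CR = (6.1 m / 17.8 m) * 100
CR = 0.3427 * 100 = 34.3%

34.3


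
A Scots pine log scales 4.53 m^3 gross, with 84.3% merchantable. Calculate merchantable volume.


Formula: MV = V_total * (merchantable_pct / 100)
Merchantable fraction = 84.3% / 100 = 0.843
MV = 4.53 m^3 * 0.843 = 3.819 m^3

3.819


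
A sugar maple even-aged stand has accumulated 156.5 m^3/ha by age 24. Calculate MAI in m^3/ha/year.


Formula: MAI = Total Volume / Stand Age
MAI = 156.5 m^3/ha / 24 years
MAI = 6.52 m^3/ha/year

6.52


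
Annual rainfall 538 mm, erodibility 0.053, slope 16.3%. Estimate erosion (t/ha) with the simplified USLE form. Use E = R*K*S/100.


Formula: E = R * K * S / 100  (simplified USLE)
R * K = 538 * 0.053 = 28.514
E = 28.514 * 16.3 / 100 = 4.65 t/ha

4.65


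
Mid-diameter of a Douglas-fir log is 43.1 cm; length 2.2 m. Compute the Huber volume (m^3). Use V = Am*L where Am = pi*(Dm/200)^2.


Huber: V = Am * L,  Am = pi*(Dm/200)^2
Am = pi*(43.1/200)^2 = 0.145896 m^2
V = 0.145896*2.2 = 0.321 m^3

0.321


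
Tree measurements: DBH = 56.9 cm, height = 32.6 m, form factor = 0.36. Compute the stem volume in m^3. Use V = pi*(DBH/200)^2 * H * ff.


Formula: V = pi * (DBH/200)^2 * H * ff
Radius = DBH/200 = 56.9/200 = 0.2845 m
Radius^2 = 0.2845^2 = 0.08094025 m^2
V = pi * 0.08094025 * 32.6 * 0.36
V = 2.984 m^3

2.984


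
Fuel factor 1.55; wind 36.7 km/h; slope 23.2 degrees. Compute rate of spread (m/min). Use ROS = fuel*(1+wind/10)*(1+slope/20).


Formula: ROS = fuel * (1 + wind/10) * (1 + slope/20)
Wind factor = 1 + 36.7/10 = 4.67
Slope factor = 1 + 23.2/20 = 2.16
ROS = 1.55 * 4.67 * 2.16 = 15.64 m/min

15.64


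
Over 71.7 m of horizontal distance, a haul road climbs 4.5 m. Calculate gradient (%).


Formula: Gradient = rise / run * 100
Gradient = 4.5 / 71.7 * 100 = 6.3%

6.3


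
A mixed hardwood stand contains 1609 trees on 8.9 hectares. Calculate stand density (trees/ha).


Formula: Stand Density = N_trees / Area_ha
Density = 1609 trees / 8.9 ha
Density = 181 trees/ha

181


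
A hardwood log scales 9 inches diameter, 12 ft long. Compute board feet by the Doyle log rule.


Doyle: BF = (D - 4)^2 * L / 16
Adjusted diameter = 9 - 4 = 5 in
(D-4)^2 = 5^2 = 25
BF = 25 * 12 / 16 = 19 BF

19


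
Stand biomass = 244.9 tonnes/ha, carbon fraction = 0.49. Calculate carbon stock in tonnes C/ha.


Formula: Carbon Stock = Biomass * Carbon Fraction
C = 244.9 t/ha * 0.49
C = 120.0 t C/ha

120.0


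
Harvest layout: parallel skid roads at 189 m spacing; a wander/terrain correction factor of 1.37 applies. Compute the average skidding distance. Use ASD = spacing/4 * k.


Formula: ASD = (spacing / 4) * correction
Uncorrected distance = spacing / 4 = 189 / 4 = 47.25 m
ASD = 47.25 * 1.37 = 65 m

65


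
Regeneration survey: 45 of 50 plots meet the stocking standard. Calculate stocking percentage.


Formula: Stocking % = stocked plots / total plots * 100
Stocking = 45 / 50 * 100
Stocking = 0.9 * 100 = 90.0%

90.0


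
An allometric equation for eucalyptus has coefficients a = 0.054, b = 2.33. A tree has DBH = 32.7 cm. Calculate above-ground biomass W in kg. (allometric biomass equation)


Formula: W = a * DBH^b  (allometric power law)
DBH^b = 32.7^2.33 = 3379.841
W = 0.054 * 3379.841 = 182.5 kg

182.5


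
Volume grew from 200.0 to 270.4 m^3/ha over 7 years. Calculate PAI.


Formula: PAI = (V_T2 - V_T1) / (T2 - T1)
Volume increment = 270.4 - 200.0 = 70.4 m^3/ha
PAI = 70.4 / 7 = 10.06 m^3/ha/year

10.06


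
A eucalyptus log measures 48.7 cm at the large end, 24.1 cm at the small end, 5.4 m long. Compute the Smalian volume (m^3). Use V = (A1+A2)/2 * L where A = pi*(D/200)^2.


Smalian: V = (A1 + A2)/2 * L,  A = pi*(D/200)^2
A1 = pi*(48.7/200)^2 = 0.186272 m^2
A2 = pi*(24.1/200)^2 = 0.045617 m^2
V = (0.186272+0.045617)/2*5.4 = 0.6261 m^3

0.6261


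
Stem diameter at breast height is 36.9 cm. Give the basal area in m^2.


Formula: BA = pi * (DBH/2)^2 / 10000  (cm^2 to m^2)
Radius = DBH/2 = 36.9/2 = 18.45 cm
BA = pi * 18.45^2 / 10000
   = 1069.406 cm^2 / 10000
   = 0.1069 m^2

0.1069


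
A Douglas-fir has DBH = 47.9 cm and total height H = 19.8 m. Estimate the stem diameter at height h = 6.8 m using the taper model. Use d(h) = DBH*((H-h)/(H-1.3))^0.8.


Taper: d(h) = DBH * ((H - h) / (H - 1.3))^0.8
Numerator = H - h = 19.8 - 6.8 = 13.0 m
Denominator = H - 1.3 = 19.8 - 1.3 = 18.5 m
Ratio = 13.0 / 18.5 = 0.7027
d = 47.9 * 0.7027^0.8 = 36.1 cm

36.1


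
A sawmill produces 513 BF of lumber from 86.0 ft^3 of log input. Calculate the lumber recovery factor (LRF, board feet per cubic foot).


Formula: LRF = Lumber Output (BF) / Log Input (ft^3)
LRF = 513 BF / 86.0 ft^3
LRF = 5.97 BF/ft^3

5.97


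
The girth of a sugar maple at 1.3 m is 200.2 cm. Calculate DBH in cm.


Formula: DBH = C / pi
DBH = 200.2 / pi
pi = 3.14159...
DBH = 63.7 cm

63.7


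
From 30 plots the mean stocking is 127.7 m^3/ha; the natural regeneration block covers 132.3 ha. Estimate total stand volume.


Formula: Total Volume = Mean Volume per ha * Total Area
Total Volume = 127.7 m^3/ha * 132.3 ha
Total Volume = 16895 m^3

16895


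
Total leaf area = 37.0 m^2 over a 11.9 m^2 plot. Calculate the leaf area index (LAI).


Formula: LAI = total leaf area / ground area  (dimensionless)
LAI = 37.0 m^2 / 11.9 m^2
LAI = 3.11

3.11


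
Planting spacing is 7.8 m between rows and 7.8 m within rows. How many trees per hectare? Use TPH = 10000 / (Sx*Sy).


Formula: TPH = 10000 m^2/ha / (spacing_x * spacing_y)
Area per tree = 7.8 m * 7.8 m = 60.84 m^2
TPH = 10000 / 60.84 = 164 trees/ha

164


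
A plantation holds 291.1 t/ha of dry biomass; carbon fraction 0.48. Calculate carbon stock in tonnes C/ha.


Formula: Carbon Stock = Biomass * Carbon Fraction
C = 291.1 t/ha * 0.48
C = 139.7 t C/ha

139.7


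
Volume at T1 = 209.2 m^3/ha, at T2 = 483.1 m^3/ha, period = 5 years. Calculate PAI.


Formula: PAI = (V_T2 - V_T1) / (T2 - T1)
Volume increment = 483.1 - 209.2 = 273.9 m^3/ha
PAI = 273.9 / 5 = 54.78 m^3/ha/year

54.78


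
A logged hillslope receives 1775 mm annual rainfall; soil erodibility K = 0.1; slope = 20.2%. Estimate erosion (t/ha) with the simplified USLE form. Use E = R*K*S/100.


Formula: E = R * K * S / 100  (simplified USLE)
R * K = 1775 * 0.1 = 177.5
E = 177.5 * 20.2 / 100 = 35.86 t/ha

35.86


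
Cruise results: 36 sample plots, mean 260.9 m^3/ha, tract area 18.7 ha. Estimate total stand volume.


Formula: Total Volume = Mean Volume per ha * Total Area
Total Volume = 260.9 m^3/ha * 18.7 ha
Total Volume = 4879 m^3

4879


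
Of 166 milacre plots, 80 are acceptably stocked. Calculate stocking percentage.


Formula: Stocking % = stocked plots / total plots * 100
Stocking = 80 / 166 * 100
Stocking = 0.4819 * 100 = 48.2%

48.2


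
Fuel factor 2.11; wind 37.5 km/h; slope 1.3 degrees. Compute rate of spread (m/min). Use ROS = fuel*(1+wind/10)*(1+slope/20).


Formula: ROS = fuel * (1 + wind/10) * (1 + slope/20)
Wind factor = 1 + 37.5/10 = 4.75
Slope factor = 1 + 1.3/20 = 1.065
ROS = 2.11 * 4.75 * 1.065 = 10.67 m/min

10.67


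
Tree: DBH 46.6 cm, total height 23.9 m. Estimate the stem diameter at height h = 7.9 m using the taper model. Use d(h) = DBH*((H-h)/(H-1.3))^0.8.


Taper: d(h) = DBH * ((H - h) / (H - 1.3))^0.8
Numerator = H - h = 23.9 - 7.9 = 16.0 m
Denominator = H - 1.3 = 23.9 - 1.3 = 22.6 m
Ratio = 16.0 / 22.6 = 0.70796
d = 46.6 * 0.70796^0.8 = 35.4 cm

35.4


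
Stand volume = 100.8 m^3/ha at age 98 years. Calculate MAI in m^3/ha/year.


Formula: MAI = Total Volume / Stand Age
MAI = 100.8 m^3/ha / 98 years
MAI = 1.03 m^3/ha/year

1.03


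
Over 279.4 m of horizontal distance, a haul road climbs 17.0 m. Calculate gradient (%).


Formula: Gradient = rise / run * 100
Gradient = 17.0 / 279.4 * 100 = 6.1%

6.1


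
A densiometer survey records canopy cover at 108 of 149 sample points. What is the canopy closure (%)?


Formula: Canopy closure = covered points / total points * 100
Closure = 108 / 149 * 100
Closure = 0.7248 * 100 = 72.5%

72.5


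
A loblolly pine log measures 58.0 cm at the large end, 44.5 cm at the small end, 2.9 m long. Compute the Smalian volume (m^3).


Smalian: V = (A1 + A2)/2 * L,  A = pi*(D/200)^2
A1 = pi*(58.0/200)^2 = 0.264208 m^2
A2 = pi*(44.5/200)^2 = 0.155528 m^2
V = (0.264208+0.155528)/2*2.9 = 0.6086 m^3

0.6086


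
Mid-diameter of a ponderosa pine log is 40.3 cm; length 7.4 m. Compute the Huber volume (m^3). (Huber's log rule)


Huber: V = Am * L,  Am = pi*(Dm/200)^2
Am = pi*(40.3/200)^2 = 0.127556 m^2
V = 0.127556*7.4 = 0.9439 m^3

0.9439


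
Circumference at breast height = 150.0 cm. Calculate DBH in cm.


Formula: DBH = C / pi
DBH = 150.0 / pi
pi = 3.14159...
DBH = 47.7 cm

47.7


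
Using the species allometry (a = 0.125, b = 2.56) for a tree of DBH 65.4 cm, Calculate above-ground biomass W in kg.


Formula: W = a * DBH^b  (allometric power law)
DBH^b = 65.4^2.56 = 44450.7441
W = 0.125 * 44450.7441 = 5556.3 kg

5556.3


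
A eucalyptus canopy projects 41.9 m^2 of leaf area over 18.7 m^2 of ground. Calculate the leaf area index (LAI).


Formula: LAI = total leaf area / ground area  (dimensionless)
LAI = 41.9 m^2 / 18.7 m^2
LAI = 2.24

2.24


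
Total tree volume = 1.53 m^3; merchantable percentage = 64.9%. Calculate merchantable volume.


Formula: MV = V_total * (merchantable_pct / 100)
Merchantable fraction = 64.9% / 100 = 0.649
MV = 1.53 m^3 * 0.649 = 0.993 m^3

0.993


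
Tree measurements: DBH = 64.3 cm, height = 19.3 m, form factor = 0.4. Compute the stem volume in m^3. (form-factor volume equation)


Formula: V = pi * (DBH/200)^2 * H * ff
Radius = DBH/200 = 64.3/200 = 0.3215 m
Radius^2 = 0.3215^2 = 0.10336225 m^2
V = pi * 0.10336225 * 19.3 * 0.4
V = 2.507 m^3

2.507


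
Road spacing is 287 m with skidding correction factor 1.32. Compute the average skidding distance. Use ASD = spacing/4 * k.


Formula: ASD = (spacing / 4) * correction
Uncorrected distance = spacing / 4 = 287 / 4 = 71.75 m
ASD = 71.75 * 1.32 = 95 m

95


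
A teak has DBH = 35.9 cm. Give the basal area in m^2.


Formula: BA = pi * (DBH/2)^2 / 10000  (cm^2 to m^2)
Radius = DBH/2 = 35.9/2 = 17.95 cm
BA = pi * 17.95^2 / 10000
   = 1012.229 cm^2 / 10000
   = 0.1012 m^2

0.1012


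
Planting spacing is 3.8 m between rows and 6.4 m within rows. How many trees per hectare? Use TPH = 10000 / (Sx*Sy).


Formula: TPH = 10000 m^2/ha / (spacing_x * spacing_y)
Area per tree = 3.8 m * 6.4 m = 24.32 m^2
TPH = 10000 / 24.32 = 411 trees/ha

411


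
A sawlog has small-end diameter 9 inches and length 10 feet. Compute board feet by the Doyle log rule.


Doyle: BF = (D - 4)^2 * L / 16
Adjusted diameter = 9 - 4 = 5 in
(D-4)^2 = 5^2 = 25
BF = 25 * 10 / 16 = 16 BF

16


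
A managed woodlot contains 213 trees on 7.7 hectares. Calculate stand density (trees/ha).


Formula: Stand Density = N_trees / Area_ha
Density = 213 trees / 7.7 ha
Density = 28 trees/ha

28


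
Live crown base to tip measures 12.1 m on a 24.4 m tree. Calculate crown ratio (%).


Formula: Crown Ratio = (Crown Length / Total Height) * 100
CR = (12.1 m / 24.4 m) * 100
CR = 0.4959 * 100 = 49.6%

49.6


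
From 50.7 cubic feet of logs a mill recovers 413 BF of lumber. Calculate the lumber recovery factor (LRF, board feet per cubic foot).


Formula: LRF = Lumber Output (BF) / Log Input (ft^3)
LRF = 413 BF / 50.7 ft^3
LRF = 8.15 BF/ft^3

8.15


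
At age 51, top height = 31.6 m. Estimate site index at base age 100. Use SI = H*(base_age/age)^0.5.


Formula: SI = H_dom * (base_age / age)^0.5
Age ratio = 100 / 51 = 1.96078
sqrt(age_ratio) = 1.40028
SI = 31.6 * 1.40028 = 44.2 m

44.2


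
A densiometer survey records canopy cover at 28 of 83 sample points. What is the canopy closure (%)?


Formula: Canopy closure = covered points / total points * 100
Closure = 28 / 83 * 100
Closure = 0.3373 * 100 = 33.7%

33.7


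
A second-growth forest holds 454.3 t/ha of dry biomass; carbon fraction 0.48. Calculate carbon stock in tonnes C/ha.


Formula: Carbon Stock = Biomass * Carbon Fraction
C = 454.3 t/ha * 0.48
C = 218.1 t C/ha

218.1


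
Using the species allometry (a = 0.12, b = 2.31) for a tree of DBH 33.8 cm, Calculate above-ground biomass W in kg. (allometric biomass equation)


Formula: W = a * DBH^b  (allometric power law)
DBH^b = 33.8^2.31 = 3402.4956
W = 0.12 * 3402.4956 = 408.3 kg

408.3


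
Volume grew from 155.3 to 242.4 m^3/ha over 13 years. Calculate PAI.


Formula: PAI = (V_T2 - V_T1) / (T2 - T1)
Volume increment = 242.4 - 155.3 = 87.1 m^3/ha
PAI = 87.1 / 13 = 6.7 m^3/ha/year

6.7


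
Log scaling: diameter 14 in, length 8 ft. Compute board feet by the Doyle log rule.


Doyle: BF = (D - 4)^2 * L / 16
Adjusted diameter = 14 - 4 = 10 in
(D-4)^2 = 10^2 = 100
BF = 100 * 8 / 16 = 50 BF

50


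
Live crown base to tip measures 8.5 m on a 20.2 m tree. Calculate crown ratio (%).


Formula: Crown Ratio = (Crown Length / Total Height) * 100
CR = (8.5 m / 20.2 m) * 100
CR = 0.4208 * 100 = 42.1%

42.1


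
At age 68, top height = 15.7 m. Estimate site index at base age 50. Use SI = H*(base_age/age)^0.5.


Formula: SI = H_dom * (base_age / age)^0.5
Age ratio = 50 / 68 = 0.73529
sqrt(age_ratio) = 0.85749
SI = 15.7 * 0.85749 = 13.5 m

13.5


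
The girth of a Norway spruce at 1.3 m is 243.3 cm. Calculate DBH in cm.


Formula: DBH = C / pi
DBH = 243.3 / pi
pi = 3.14159...
DBH = 77.4 cm

77.4


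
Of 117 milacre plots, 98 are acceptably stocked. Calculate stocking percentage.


Formula: Stocking % = stocked plots / total plots * 100
Stocking = 98 / 117 * 100
Stocking = 0.8376 * 100 = 83.8%

83.8


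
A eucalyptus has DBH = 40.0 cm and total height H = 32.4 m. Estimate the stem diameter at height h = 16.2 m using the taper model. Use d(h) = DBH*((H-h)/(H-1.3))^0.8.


Taper: d(h) = DBH * ((H - h) / (H - 1.3))^0.8
Numerator = H - h = 32.4 - 16.2 = 16.2 m
Denominator = H - 1.3 = 32.4 - 1.3 = 31.1 m
Ratio = 16.2 / 31.1 = 0.5209
d = 40.0 * 0.5209^0.8 = 23.7 cm

23.7


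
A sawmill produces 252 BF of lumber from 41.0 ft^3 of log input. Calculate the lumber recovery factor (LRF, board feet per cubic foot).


Formula: LRF = Lumber Output (BF) / Log Input (ft^3)
LRF = 252 BF / 41.0 ft^3
LRF = 6.15 BF/ft^3

6.15


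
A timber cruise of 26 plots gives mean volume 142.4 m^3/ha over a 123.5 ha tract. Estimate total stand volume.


Formula: Total Volume = Mean Volume per ha * Total Area
Total Volume = 142.4 m^3/ha * 123.5 ha
Total Volume = 17586 m^3

17586


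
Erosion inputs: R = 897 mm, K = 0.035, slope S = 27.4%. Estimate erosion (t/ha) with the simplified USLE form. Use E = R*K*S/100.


Formula: E = R * K * S / 100  (simplified USLE)
R * K = 897 * 0.035 = 31.395
E = 31.395 * 27.4 / 100 = 8.6 t/ha

8.6


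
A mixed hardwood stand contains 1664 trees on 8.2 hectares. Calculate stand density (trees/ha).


Formula: Stand Density = N_trees / Area_ha
Density = 1664 trees / 8.2 ha
Density = 203 trees/ha

203


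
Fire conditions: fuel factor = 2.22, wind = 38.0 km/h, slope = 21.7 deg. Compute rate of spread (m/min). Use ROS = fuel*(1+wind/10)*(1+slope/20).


Formula: ROS = fuel * (1 + wind/10) * (1 + slope/20)
Wind factor = 1 + 38.0/10 = 4.8
Slope factor = 1 + 21.7/20 = 2.085
ROS = 2.22 * 4.8 * 2.085 = 22.22 m/min

22.22


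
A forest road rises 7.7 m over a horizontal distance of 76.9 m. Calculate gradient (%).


Formula: Gradient = rise / run * 100
Gradient = 7.7 / 76.9 * 100 = 10.0%

10.0


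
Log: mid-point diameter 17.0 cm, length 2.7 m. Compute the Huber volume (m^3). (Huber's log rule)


Huber: V = Am * L,  Am = pi*(Dm/200)^2
Am = pi*(17.0/200)^2 = 0.022698 m^2
V = 0.022698*2.7 = 0.0613 m^3

0.0613


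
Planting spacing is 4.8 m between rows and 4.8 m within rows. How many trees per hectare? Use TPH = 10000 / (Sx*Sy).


Formula: TPH = 10000 m^2/ha / (spacing_x * spacing_y)
Area per tree = 4.8 m * 4.8 m = 23.04 m^2
TPH = 10000 / 23.04 = 434 trees/ha

434


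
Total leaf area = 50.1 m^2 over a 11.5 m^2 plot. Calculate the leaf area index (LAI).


Formula: LAI = total leaf area / ground area  (dimensionless)
LAI = 50.1 m^2 / 11.5 m^2
LAI = 4.36

4.36


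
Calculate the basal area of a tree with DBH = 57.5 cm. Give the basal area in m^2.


Formula: BA = pi * (DBH/2)^2 / 10000  (cm^2 to m^2)
Radius = DBH/2 = 57.5/2 = 28.75 cm
BA = pi * 28.75^2 / 10000
   = 2596.7227 cm^2 / 10000
   = 0.2597 m^2

0.2597


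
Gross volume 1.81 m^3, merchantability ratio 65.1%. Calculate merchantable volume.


Formula: MV = V_total * (merchantable_pct / 100)
Merchantable fraction = 65.1% / 100 = 0.651
MV = 1.81 m^3 * 0.651 = 1.178 m^3

1.178


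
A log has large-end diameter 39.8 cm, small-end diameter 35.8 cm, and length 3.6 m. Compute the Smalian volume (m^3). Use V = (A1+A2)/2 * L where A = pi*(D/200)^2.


Smalian: V = (A1 + A2)/2 * L,  A = pi*(D/200)^2
A1 = pi*(39.8/200)^2 = 0.12441 m^2
A2 = pi*(35.8/200)^2 = 0.10066 m^2
V = (0.12441+0.10066)/2*3.6 = 0.4051 m^3

0.4051


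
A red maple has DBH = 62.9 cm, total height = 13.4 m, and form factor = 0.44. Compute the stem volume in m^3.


Formula: V = pi * (DBH/200)^2 * H * ff
Radius = DBH/200 = 62.9/200 = 0.3145 m
Radius^2 = 0.3145^2 = 0.09891025 m^2
V = pi * 0.09891025 * 13.4 * 0.44
V = 1.832 m^3

1.832


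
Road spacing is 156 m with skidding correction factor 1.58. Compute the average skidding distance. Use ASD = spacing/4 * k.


Formula: ASD = (spacing / 4) * correction
Uncorrected distance = spacing / 4 = 156 / 4 = 39 m
ASD = 39 * 1.58 = 62 m

62


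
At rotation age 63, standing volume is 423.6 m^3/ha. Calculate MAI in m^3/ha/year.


Formula: MAI = Total Volume / Stand Age
MAI = 423.6 m^3/ha / 63 years
MAI = 6.72 m^3/ha/year

6.72


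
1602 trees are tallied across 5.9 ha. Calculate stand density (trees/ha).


Formula: Stand Density = N_trees / Area_ha
Density = 1602 trees / 5.9 ha
Density = 272 trees/ha

272


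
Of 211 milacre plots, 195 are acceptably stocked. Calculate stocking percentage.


Formula: Stocking % = stocked plots / total plots * 100
Stocking = 195 / 211 * 100
Stocking = 0.9242 * 100 = 92.4%

92.4


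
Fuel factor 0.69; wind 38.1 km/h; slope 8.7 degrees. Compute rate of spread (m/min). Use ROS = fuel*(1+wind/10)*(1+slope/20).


Formula: ROS = fuel * (1 + wind/10) * (1 + slope/20)
Wind factor = 1 + 38.1/10 = 4.81
Slope factor = 1 + 8.7/20 = 1.435
ROS = 0.69 * 4.81 * 1.435 = 4.76 m/min

4.76


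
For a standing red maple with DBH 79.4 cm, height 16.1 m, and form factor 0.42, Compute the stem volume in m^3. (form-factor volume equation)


Formula: V = pi * (DBH/200)^2 * H * ff
Radius = DBH/200 = 79.4/200 = 0.397 m
Radius^2 = 0.397^2 = 0.157609 m^2
V = pi * 0.157609 * 16.1 * 0.42
V = 3.348 m^3

3.348


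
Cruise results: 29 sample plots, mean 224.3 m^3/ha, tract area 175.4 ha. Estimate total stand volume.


Formula: Total Volume = Mean Volume per ha * Total Area
Total Volume = 224.3 m^3/ha * 175.4 ha
Total Volume = 39342 m^3

39342


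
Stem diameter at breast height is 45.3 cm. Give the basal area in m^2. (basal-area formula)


Formula: BA = pi * (DBH/2)^2 / 10000  (cm^2 to m^2)
Radius = DBH/2 = 45.3/2 = 22.65 cm
BA = pi * 22.65^2 / 10000
   = 1611.7077 cm^2 / 10000
   = 0.1612 m^2

0.1612


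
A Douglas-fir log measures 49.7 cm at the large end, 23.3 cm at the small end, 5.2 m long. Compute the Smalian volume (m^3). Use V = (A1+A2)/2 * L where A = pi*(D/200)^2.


Smalian: V = (A1 + A2)/2 * L,  A = pi*(D/200)^2
A1 = pi*(49.7/200)^2 = 0.194 m^2
A2 = pi*(23.3/200)^2 = 0.042638 m^2
V = (0.194+0.042638)/2*5.2 = 0.6153 m^3

0.6153


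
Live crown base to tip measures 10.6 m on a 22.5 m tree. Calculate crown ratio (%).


Formula: Crown Ratio = (Crown Length / Total Height) * 100
CR = (10.6 m / 22.5 m) * 100
CR = 0.4711 * 100 = 47.1%

47.1


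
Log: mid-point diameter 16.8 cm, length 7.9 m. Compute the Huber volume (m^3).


Huber: V = Am * L,  Am = pi*(Dm/200)^2
Am = pi*(16.8/200)^2 = 0.022167 m^2
V = 0.022167*7.9 = 0.1751 m^3

0.1751


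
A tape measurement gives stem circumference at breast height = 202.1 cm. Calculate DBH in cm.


Formula: DBH = C / pi
DBH = 202.1 / pi
pi = 3.14159...
DBH = 64.3 cm

64.3


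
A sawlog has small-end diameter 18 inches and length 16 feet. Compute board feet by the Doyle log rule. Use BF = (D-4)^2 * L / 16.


Doyle: BF = (D - 4)^2 * L / 16
Adjusted diameter = 18 - 4 = 14 in
(D-4)^2 = 14^2 = 196
BF = 196 * 16 / 16 = 196 BF

196


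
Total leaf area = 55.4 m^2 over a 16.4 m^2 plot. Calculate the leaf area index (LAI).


Formula: LAI = total leaf area / ground area  (dimensionless)
LAI = 55.4 m^2 / 16.4 m^2
LAI = 3.38

3.38


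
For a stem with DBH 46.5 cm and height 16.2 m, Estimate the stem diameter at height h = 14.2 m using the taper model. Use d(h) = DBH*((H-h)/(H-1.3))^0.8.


Taper: d(h) = DBH * ((H - h) / (H - 1.3))^0.8
Numerator = H - h = 16.2 - 14.2 = 2.0 m
Denominator = H - 1.3 = 16.2 - 1.3 = 14.9 m
Ratio = 2.0 / 14.9 = 0.13423
d = 46.5 * 0.13423^0.8 = 9.3 cm

9.3


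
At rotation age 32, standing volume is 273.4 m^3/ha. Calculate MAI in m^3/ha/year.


Formula: MAI = Total Volume / Stand Age
MAI = 273.4 m^3/ha / 32 years
MAI = 8.54 m^3/ha/year

8.54


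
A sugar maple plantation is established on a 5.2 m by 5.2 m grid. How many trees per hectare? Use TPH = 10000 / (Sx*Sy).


Formula: TPH = 10000 m^2/ha / (spacing_x * spacing_y)
Area per tree = 5.2 m * 5.2 m = 27.04 m^2
TPH = 10000 / 27.04 = 370 trees/ha

370


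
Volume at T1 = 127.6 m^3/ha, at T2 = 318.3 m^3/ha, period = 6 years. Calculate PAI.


Formula: PAI = (V_T2 - V_T1) / (T2 - T1)
Volume increment = 318.3 - 127.6 = 190.7 m^3/ha
PAI = 190.7 / 6 = 31.78 m^3/ha/year

31.78


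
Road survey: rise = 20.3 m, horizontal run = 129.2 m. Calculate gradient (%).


Formula: Gradient = rise / run * 100
Gradient = 20.3 / 129.2 * 100 = 15.7%

15.7


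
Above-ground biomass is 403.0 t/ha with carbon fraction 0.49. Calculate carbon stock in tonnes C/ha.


Formula: Carbon Stock = Biomass * Carbon Fraction
C = 403.0 t/ha * 0.49
C = 197.5 t C/ha

197.5


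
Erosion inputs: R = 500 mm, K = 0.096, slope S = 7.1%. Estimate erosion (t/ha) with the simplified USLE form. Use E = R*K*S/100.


Formula: E = R * K * S / 100  (simplified USLE)
R * K = 500 * 0.096 = 48.0
E = 48.0 * 7.1 / 100 = 3.41 t/ha

3.41


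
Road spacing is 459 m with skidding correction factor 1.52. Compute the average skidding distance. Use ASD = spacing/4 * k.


Formula: ASD = (spacing / 4) * correction
Uncorrected distance = spacing / 4 = 459 / 4 = 114.75 m
ASD = 114.75 * 1.52 = 174 m

174


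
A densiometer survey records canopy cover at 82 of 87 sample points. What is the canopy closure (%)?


Formula: Canopy closure = covered points / total points * 100
Closure = 82 / 87 * 100
Closure = 0.9425 * 100 = 94.3%

94.3


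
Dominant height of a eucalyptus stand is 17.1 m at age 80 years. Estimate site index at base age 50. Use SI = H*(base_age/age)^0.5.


Formula: SI = H_dom * (base_age / age)^0.5
Age ratio = 50 / 80 = 0.625
sqrt(age_ratio) = 0.79057
SI = 17.1 * 0.79057 = 13.5 m

13.5


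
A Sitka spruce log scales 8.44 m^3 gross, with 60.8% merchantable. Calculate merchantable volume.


Formula: MV = V_total * (merchantable_pct / 100)
Merchantable fraction = 60.8% / 100 = 0.608
MV = 8.44 m^3 * 0.608 = 5.132 m^3

5.132


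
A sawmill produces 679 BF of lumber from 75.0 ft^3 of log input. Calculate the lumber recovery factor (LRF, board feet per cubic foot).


Formula: LRF = Lumber Output (BF) / Log Input (ft^3)
LRF = 679 BF / 75.0 ft^3
LRF = 9.05 BF/ft^3

9.05


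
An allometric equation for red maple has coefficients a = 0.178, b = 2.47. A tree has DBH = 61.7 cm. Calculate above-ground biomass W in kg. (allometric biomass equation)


Formula: W = a * DBH^b  (allometric power law)
DBH^b = 61.7^2.47 = 26424.3526
W = 0.178 * 26424.3526 = 4703.5 kg

4703.5


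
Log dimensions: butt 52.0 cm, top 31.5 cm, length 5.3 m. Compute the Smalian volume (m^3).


Smalian: V = (A1 + A2)/2 * L,  A = pi*(D/200)^2
A1 = pi*(52.0/200)^2 = 0.212372 m^2
A2 = pi*(31.5/200)^2 = 0.077931 m^2
V = (0.212372+0.077931)/2*5.3 = 0.7693 m^3

0.7693


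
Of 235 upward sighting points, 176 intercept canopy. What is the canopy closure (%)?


Formula: Canopy closure = covered points / total points * 100
Closure = 176 / 235 * 100
Closure = 0.7489 * 100 = 74.9%

74.9


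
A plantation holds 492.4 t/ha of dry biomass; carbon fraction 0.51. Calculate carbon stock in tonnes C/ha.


Formula: Carbon Stock = Biomass * Carbon Fraction
C = 492.4 t/ha * 0.51
C = 251.1 t C/ha

251.1


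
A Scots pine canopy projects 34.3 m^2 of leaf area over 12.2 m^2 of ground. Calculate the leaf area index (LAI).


Formula: LAI = total leaf area / ground area  (dimensionless)
LAI = 34.3 m^2 / 12.2 m^2
LAI = 2.81

2.81


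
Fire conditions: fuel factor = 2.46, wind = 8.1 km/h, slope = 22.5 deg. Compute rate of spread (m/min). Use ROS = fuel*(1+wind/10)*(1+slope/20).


Formula: ROS = fuel * (1 + wind/10) * (1 + slope/20)
Wind factor = 1 + 8.1/10 = 1.81
Slope factor = 1 + 22.5/20 = 2.125
ROS = 2.46 * 1.81 * 2.125 = 9.46 m/min

9.46


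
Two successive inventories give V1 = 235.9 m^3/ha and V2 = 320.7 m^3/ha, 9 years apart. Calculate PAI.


Formula: PAI = (V_T2 - V_T1) / (T2 - T1)
Volume increment = 320.7 - 235.9 = 84.8 m^3/ha
PAI = 84.8 / 9 = 9.42 m^3/ha/year

9.42


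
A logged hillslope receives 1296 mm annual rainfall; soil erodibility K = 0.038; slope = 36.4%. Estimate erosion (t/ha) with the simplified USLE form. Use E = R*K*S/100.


Formula: E = R * K * S / 100  (simplified USLE)
R * K = 1296 * 0.038 = 49.248
E = 49.248 * 36.4 / 100 = 17.93 t/ha

17.93


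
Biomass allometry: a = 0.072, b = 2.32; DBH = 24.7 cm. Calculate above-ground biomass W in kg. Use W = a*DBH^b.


Formula: W = a * DBH^b  (allometric power law)
DBH^b = 24.7^2.32 = 1702.3817
W = 0.072 * 1702.3817 = 122.6 kg

122.6


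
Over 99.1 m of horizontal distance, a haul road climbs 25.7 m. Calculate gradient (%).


Formula: Gradient = rise / run * 100
Gradient = 25.7 / 99.1 * 100 = 25.9%

25.9


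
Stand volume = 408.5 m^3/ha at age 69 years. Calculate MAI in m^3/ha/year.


Formula: MAI = Total Volume / Stand Age
MAI = 408.5 m^3/ha / 69 years
MAI = 5.92 m^3/ha/year

5.92


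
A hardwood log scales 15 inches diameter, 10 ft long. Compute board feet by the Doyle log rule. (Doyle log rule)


Doyle: BF = (D - 4)^2 * L / 16
Adjusted diameter = 15 - 4 = 11 in
(D-4)^2 = 11^2 = 121
BF = 121 * 10 / 16 = 76 BF

76


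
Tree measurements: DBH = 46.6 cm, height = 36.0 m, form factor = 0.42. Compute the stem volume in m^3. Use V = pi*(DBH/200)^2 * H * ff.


Formula: V = pi * (DBH/200)^2 * H * ff
Radius = DBH/200 = 46.6/200 = 0.233 m
Radius^2 = 0.233^2 = 0.054289 m^2
V = pi * 0.054289 * 36.0 * 0.42
V = 2.579 m^3

2.579


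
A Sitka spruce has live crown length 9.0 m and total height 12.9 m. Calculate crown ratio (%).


Formula: Crown Ratio = (Crown Length / Total Height) * 100
CR = (9.0 m / 12.9 m) * 100
CR = 0.6977 * 100 = 69.8%

69.8


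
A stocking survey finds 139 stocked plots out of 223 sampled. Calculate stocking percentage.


Formula: Stocking % = stocked plots / total plots * 100
Stocking = 139 / 223 * 100
Stocking = 0.6233 * 100 = 62.3%

62.3


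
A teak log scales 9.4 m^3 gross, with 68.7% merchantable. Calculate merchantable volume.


Formula: MV = V_total * (merchantable_pct / 100)
Merchantable fraction = 68.7% / 100 = 0.687
MV = 9.4 m^3 * 0.687 = 6.458 m^3

6.458


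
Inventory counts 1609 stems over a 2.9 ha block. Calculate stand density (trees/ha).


Formula: Stand Density = N_trees / Area_ha
Density = 1609 trees / 2.9 ha
Density = 555 trees/ha

555


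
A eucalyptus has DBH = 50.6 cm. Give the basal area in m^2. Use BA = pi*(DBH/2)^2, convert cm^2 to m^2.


Formula: BA = pi * (DBH/2)^2 / 10000  (cm^2 to m^2)
Radius = DBH/2 = 50.6/2 = 25.3 cm
BA = pi * 25.3^2 / 10000
   = 2010.902 cm^2 / 10000
   = 0.2011 m^2

0.2011


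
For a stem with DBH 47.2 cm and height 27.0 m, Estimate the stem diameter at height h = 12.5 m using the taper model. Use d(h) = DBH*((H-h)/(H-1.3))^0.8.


Taper: d(h) = DBH * ((H - h) / (H - 1.3))^0.8
Numerator = H - h = 27.0 - 12.5 = 14.5 m
Denominator = H - 1.3 = 27.0 - 1.3 = 25.7 m
Ratio = 14.5 / 25.7 = 0.5642
d = 47.2 * 0.5642^0.8 = 29.9 cm

29.9


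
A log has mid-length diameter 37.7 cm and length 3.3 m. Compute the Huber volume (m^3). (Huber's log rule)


Huber: V = Am * L,  Am = pi*(Dm/200)^2
Am = pi*(37.7/200)^2 = 0.111628 m^2
V = 0.111628*3.3 = 0.3684 m^3

0.3684


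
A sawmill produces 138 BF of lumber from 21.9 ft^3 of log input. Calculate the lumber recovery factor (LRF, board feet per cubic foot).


Formula: LRF = Lumber Output (BF) / Log Input (ft^3)
LRF = 138 BF / 21.9 ft^3
LRF = 6.3 BF/ft^3

6.3


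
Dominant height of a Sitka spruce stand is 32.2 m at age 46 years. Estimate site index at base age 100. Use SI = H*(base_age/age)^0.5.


Formula: SI = H_dom * (base_age / age)^0.5
Age ratio = 100 / 46 = 2.17391
sqrt(age_ratio) = 1.47442
SI = 32.2 * 1.47442 = 47.5 m

47.5


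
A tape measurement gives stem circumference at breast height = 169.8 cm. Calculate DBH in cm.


Formula: DBH = C / pi
DBH = 169.8 / pi
pi = 3.14159...
DBH = 54.0 cm

54.0


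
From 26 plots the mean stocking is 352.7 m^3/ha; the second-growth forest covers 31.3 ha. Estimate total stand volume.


Formula: Total Volume = Mean Volume per ha * Total Area
Total Volume = 352.7 m^3/ha * 31.3 ha
Total Volume = 11040 m^3

11040


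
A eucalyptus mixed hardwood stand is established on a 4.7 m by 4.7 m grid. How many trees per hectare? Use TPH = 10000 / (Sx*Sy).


Formula: TPH = 10000 m^2/ha / (spacing_x * spacing_y)
Area per tree = 4.7 m * 4.7 m = 22.09 m^2
TPH = 10000 / 22.09 = 453 trees/ha

453


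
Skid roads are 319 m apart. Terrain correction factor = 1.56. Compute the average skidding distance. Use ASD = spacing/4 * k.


Formula: ASD = (spacing / 4) * correction
Uncorrected distance = spacing / 4 = 319 / 4 = 79.75 m
ASD = 79.75 * 1.56 = 124 m

124


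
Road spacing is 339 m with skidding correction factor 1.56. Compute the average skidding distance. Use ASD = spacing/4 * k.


Formula: ASD = (spacing / 4) * correction
Uncorrected distance = spacing / 4 = 339 / 4 = 84.75 m
ASD = 84.75 * 1.56 = 132 m

132
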